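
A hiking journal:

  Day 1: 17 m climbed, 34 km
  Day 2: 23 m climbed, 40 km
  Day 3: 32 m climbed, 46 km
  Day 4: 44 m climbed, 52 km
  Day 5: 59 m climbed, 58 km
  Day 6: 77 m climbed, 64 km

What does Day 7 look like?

M climbed: differences are 6, 9, 12, … (increasing by 3 each time), so 17, 23, 32, 44, 59, 77 → 98.
Km goes 34, 40, 46, 52, 58, 64 → 70 (+6 each step).
Combining the parts gives 98 m climbed, 70 km.

98 m climbed, 70 km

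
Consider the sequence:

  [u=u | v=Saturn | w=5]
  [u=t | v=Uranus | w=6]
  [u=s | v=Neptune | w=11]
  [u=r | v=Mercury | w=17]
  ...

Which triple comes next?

U — letters move back 1 place in the alphabet: u, t, s, r → q.
V: runs through the planets Mercury→Neptune; Saturn, Uranus, Neptune, Mercury → Venus.
W — each term is the sum of the two before it: 5, 6, 11, 17 → 28.
So the next triple is [u=q | v=Venus | w=28].

[u=q | v=Venus | w=28]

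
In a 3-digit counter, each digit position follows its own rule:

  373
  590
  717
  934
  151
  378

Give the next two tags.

First digit: 3, 5, 7, 9, 1, 3 → 5 → 7 (+2 each step, mod 10).
For the second digit, +2 each step, mod 10: 7, 9, 1, 3, 5, 7 → 9 → 1.
Third digit: −3 each step, mod 10; 3, 0, 7, 4, 1, 8 → 5 → 2.
Putting the parts together: 595 and then 712.

595 then 712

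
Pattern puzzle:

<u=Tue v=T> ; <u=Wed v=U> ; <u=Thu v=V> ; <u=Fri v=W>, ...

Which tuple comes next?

U: runs through the weekdays Mon→Sun, so Tue, Wed, Thu, Fri → Sat.
V goes T, U, V, W → X (letters move forward 1 place in the alphabet).
Putting it together: <u=Sat v=X>.

<u=Sat v=X>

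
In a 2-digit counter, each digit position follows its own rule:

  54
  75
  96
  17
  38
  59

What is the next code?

70

First digit: 5, 7, 9, 1, 3, 5 → 7 (+2 each step, mod 10).
Second digit: +1 each step, mod 10, so 4, 5, 6, 7, 8, 9 → 0.
So the next code is 70.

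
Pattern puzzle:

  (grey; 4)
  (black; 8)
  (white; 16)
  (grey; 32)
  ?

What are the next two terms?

(black; 64), (white; 128)

Shade: repeats grey → black → white, so grey, black, white, grey → black → white.
Second part goes 4, 8, 16, 32 → 64 → 128 (×2 each step).
So the next two terms are (black; 64) and (white; 128).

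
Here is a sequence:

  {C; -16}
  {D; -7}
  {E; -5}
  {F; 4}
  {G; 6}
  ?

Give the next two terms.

{H; 15}, {I; 17}

Letter goes C, D, E, F, G → H → I (letters move forward 1 place in the alphabet).
Second entry: alternating steps +9, +2, +9, +2, …; -16, -7, -5, 4, 6 → 15 → 17.
Putting the parts together: {H; 15} and then {I; 17}.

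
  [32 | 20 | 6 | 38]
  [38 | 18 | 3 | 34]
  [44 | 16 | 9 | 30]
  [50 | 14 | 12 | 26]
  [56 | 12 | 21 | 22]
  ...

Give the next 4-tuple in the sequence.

[62 | 10 | 33 | 18]

First coordinate: +6 each step; 32, 38, 44, 50, 56 → 62.
Second coordinate: −2 each step, so 20, 18, 16, 14, 12 → 10.
Third coordinate goes 6, 3, 9, 12, 21 → 33 (each term is the sum of the two before it).
Fourth coordinate — −4 each step: 38, 34, 30, 26, 22 → 18.
Putting it together: [62 | 10 | 33 | 18].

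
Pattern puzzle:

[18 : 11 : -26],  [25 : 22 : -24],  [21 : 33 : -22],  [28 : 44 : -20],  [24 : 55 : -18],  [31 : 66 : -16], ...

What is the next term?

First coordinate goes 18, 25, 21, 28, 24, 31 → 27 (alternating steps +7, −4, +7, −4, …).
Second coordinate: 11, 22, 33, 44, 55, 66 → 77 (+11 each step).
Third coordinate: +2 each step, so -26, -24, -22, -20, -18, -16 → -14.
Putting it together: [27 : 77 : -14].

[27 : 77 : -14]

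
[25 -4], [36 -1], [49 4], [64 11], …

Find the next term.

First part: perfect squares: 5², 6², 7², …, so 25, 36, 49, 64 → 81.
Second part: -4, -1, 4, 11 → 20 (differences are 3, 5, 7, … (increasing by 2 each time)).
Combining the parts gives [81 20].

[81 20]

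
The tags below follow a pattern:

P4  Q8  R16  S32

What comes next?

T64

For the letter, letters move forward 1 place in the alphabet: P, Q, R, S → T.
Second component — ×2 each step: 4, 8, 16, 32 → 64.
Combining the parts gives T64.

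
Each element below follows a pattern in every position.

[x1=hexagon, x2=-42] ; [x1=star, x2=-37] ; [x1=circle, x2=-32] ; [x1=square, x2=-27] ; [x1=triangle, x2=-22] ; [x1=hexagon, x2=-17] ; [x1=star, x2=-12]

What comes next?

X1: repeats hexagon → star → circle → square → triangle, so hexagon, star, circle, square, triangle, hexagon, star → circle.
For the x2, +5 each step: -42, -37, -32, -27, -22, -17, -12 → -7.
So the next element is [x1=circle, x2=-7].

[x1=circle, x2=-7]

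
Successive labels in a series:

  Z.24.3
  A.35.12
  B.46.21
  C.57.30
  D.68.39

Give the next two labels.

Letter: Z, A, B, C, D → E → F (letters move forward 1 place in the alphabet, wrapping Z→A).
For the second component, +11 each step: 24, 35, 46, 57, 68 → 79 → 90.
For the third component, +9 each step: 3, 12, 21, 30, 39 → 48 → 57.
So the next two labels are E.79.48 and F.90.57.

E.79.48 then F.90.57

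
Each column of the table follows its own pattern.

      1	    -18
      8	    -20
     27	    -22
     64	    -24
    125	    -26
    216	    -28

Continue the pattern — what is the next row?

First component: perfect cubes: 1³, 2³, 3³, …; 1, 8, 27, 64, 125, 216 → 343.
Second component: -18, -20, -22, -24, -26, -28 → -30 (−2 each step).
Combining the parts gives 343  -30.

343  -30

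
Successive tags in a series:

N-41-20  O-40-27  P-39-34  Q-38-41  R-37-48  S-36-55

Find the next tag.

Letter — letters move forward 1 place in the alphabet: N, O, P, Q, R, S → T.
Second component: −1 each step, so 41, 40, 39, 38, 37, 36 → 35.
Third component — +7 each step: 20, 27, 34, 41, 48, 55 → 62.
Putting it together: T-35-62.

T-35-62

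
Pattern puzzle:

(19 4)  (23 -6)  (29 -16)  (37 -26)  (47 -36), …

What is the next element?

First component: 19, 23, 29, 37, 47 → 59 (differences are 4, 6, 8, … (increasing by 2 each time)).
Second component — −10 each step: 4, -6, -16, -26, -36 → -46.
Combining the parts gives (59 -46).

(59 -46)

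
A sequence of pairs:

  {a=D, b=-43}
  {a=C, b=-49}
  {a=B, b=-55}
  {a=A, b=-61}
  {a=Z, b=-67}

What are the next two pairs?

A: letters move back 1 place in the alphabet, wrapping A→Z, so D, C, B, A, Z → Y → X.
B: −6 each step, so -43, -49, -55, -61, -67 → -73 → -79.
Putting the parts together: {a=Y, b=-73} and then {a=X, b=-79}.

{a=Y, b=-73}, {a=X, b=-79}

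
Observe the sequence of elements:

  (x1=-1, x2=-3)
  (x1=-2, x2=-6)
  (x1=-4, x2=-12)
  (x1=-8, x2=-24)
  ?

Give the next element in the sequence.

(x1=-16, x2=-48)

X1: ×2 each step; -1, -2, -4, -8 → -16.
X2: always 3 × the x1; -3, -6, -12, -24 → -48.
So the next element is (x1=-16, x2=-48).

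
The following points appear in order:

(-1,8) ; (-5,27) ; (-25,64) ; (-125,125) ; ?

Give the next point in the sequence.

First coordinate: ×5 each step, so -1, -5, -25, -125 → -625.
Second coordinate — perfect cubes: 2³, 3³, 4³, …: 8, 27, 64, 125 → 216.
So the next point is (-625,216).

(-625,216)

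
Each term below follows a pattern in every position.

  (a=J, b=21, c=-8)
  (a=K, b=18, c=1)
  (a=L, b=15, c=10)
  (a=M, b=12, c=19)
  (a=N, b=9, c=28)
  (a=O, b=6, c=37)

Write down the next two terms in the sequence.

A: letters move forward 1 place in the alphabet, so J, K, L, M, N, O → P → Q.
B goes 21, 18, 15, 12, 9, 6 → 3 → 0 (−3 each step).
C goes -8, 1, 10, 19, 28, 37 → 46 → 55 (+9 each step).
So the next two terms are (a=P, b=3, c=46) and (a=Q, b=0, c=55).

(a=P, b=3, c=46), (a=Q, b=0, c=55)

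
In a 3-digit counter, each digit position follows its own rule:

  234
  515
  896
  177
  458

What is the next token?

739

First digit: +3 each step, mod 10, so 2, 5, 8, 1, 4 → 7.
Second digit goes 3, 1, 9, 7, 5 → 3 (−2 each step, mod 10).
Third digit: 4, 5, 6, 7, 8 → 9 (+1 each step, mod 10).
Putting it together: 739.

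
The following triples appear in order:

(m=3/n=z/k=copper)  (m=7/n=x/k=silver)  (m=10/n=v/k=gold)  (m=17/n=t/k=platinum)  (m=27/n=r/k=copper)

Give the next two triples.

M: each term is the sum of the two before it, so 3, 7, 10, 17, 27 → 44 → 71.
For the n, letters move back 2 places in the alphabet: z, x, v, t, r → p → n.
K goes copper, silver, gold, platinum, copper → silver → gold (repeats copper → silver → gold → platinum).
Putting the parts together: (m=44/n=p/k=silver) and then (m=71/n=n/k=gold).

(m=44/n=p/k=silver), (m=71/n=n/k=gold)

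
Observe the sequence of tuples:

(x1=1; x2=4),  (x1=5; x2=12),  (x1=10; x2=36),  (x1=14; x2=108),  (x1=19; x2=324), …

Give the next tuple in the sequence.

X1: alternating steps +4, +5, +4, +5, …, so 1, 5, 10, 14, 19 → 23.
X2: ×3 each step; 4, 12, 36, 108, 324 → 972.
Combining the parts gives (x1=23; x2=972).

(x1=23; x2=972)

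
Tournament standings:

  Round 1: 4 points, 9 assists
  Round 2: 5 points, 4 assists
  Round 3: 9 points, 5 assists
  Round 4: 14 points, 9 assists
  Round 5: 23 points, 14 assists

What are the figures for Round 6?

37 points, 23 assists

For the points, each term is the sum of the two before it: 4, 5, 9, 14, 23 → 37.
Assists: always the previous value of the points; 9, 4, 5, 9, 14 → 23.
So the next line is 37 points, 23 assists.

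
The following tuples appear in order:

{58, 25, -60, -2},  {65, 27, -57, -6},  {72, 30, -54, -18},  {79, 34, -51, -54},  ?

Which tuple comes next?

{86, 39, -48, -162}

First value — +7 each step: 58, 65, 72, 79 → 86.
Second value goes 25, 27, 30, 34 → 39 (differences are 2, 3, 4, … (increasing by 1 each time)).
For the third value, +3 each step: -60, -57, -54, -51 → -48.
Fourth value: -2, -6, -18, -54 → -162 (×3 each step).
Putting it together: {86, 39, -48, -162}.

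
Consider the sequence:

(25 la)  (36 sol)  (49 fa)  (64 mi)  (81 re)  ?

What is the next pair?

First entry goes 25, 36, 49, 64, 81 → 100 (perfect squares: 5², 6², 7², …).
Note: runs backward through the solfège scale do→ti, so la, sol, fa, mi, re → do.
Putting it together: (100 do).

(100 do)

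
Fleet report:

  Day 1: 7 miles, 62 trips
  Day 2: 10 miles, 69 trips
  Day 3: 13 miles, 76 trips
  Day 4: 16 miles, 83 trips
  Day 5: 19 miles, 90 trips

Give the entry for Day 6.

Miles: 7, 10, 13, 16, 19 → 22 (+3 each step).
Trips — +7 each step: 62, 69, 76, 83, 90 → 97.
Combining the parts gives 22 miles, 97 trips.

22 miles, 97 trips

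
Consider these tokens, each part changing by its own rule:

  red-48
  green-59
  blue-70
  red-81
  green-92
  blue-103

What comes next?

Colour goes red, green, blue, red, green, blue → red (repeats red → green → blue).
Second component: 48, 59, 70, 81, 92, 103 → 114 (+11 each step).
Combining the parts gives red-114.

red-114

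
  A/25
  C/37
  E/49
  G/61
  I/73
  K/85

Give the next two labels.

Letter — letters move forward 2 places in the alphabet: A, C, E, G, I, K → M → O.
Second component — +12 each step: 25, 37, 49, 61, 73, 85 → 97 → 109.
So the next two labels are M/97 and O/109.

M/97, O/109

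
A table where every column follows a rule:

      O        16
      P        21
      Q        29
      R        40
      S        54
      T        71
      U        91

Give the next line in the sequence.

Letter — letters move forward 1 place in the alphabet: O, P, Q, R, S, T, U → V.
Second component goes 16, 21, 29, 40, 54, 71, 91 → 114 (differences are 5, 8, 11, … (increasing by 3 each time)).
Combining the parts gives V  114.

V  114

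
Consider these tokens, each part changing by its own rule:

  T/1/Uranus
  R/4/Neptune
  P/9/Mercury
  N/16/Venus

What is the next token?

Letter — letters move back 2 places in the alphabet: T, R, P, N → L.
For the second component, perfect squares: 1², 2², 3², …: 1, 4, 9, 16 → 25.
Planet: runs through the planets Mercury→Neptune, so Uranus, Neptune, Mercury, Venus → Earth.
So the next token is L/25/Earth.

L/25/Earth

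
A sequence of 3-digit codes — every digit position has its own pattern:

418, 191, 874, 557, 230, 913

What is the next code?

696

First digit goes 4, 1, 8, 5, 2, 9 → 6 (−3 each step, mod 10).
Second digit — −2 each step, mod 10: 1, 9, 7, 5, 3, 1 → 9.
Third digit goes 8, 1, 4, 7, 0, 3 → 6 (+3 each step, mod 10).
So the next code is 696.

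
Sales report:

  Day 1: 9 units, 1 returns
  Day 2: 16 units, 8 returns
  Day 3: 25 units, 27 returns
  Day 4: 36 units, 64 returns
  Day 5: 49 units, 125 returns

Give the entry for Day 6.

Units: perfect squares: 3², 4², 5², …; 9, 16, 25, 36, 49 → 64.
Returns: perfect cubes: 1³, 2³, 3³, …, so 1, 8, 27, 64, 125 → 216.
Combining the parts gives 64 units, 216 returns.

64 units, 216 returns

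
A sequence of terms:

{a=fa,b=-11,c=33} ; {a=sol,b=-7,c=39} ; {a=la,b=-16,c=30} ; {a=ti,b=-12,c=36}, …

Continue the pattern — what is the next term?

A: runs through the solfège scale do→ti; fa, sol, la, ti → do.
B goes -11, -7, -16, -12 → -21 (alternating steps +4, −9, +4, −9, …).
C goes 33, 39, 30, 36 → 27 (alternating steps +6, −9, +6, −9, …).
Combining the parts gives {a=do,b=-21,c=27}.

{a=do,b=-21,c=27}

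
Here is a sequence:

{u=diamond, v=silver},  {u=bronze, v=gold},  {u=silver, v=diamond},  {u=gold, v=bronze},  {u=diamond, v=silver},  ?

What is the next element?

U: diamond, bronze, silver, gold, diamond → bronze (repeats diamond → bronze → silver → gold).
V: repeats silver → gold → diamond → bronze, so silver, gold, diamond, bronze, silver → gold.
Putting it together: {u=bronze, v=gold}.

{u=bronze, v=gold}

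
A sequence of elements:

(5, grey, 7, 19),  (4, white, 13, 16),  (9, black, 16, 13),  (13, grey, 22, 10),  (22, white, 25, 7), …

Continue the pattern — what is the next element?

(35, black, 31, 4)

First coordinate: each term is the sum of the two before it; 5, 4, 9, 13, 22 → 35.
For the shade, repeats grey → white → black: grey, white, black, grey, white → black.
Third coordinate goes 7, 13, 16, 22, 25 → 31 (alternating steps +6, +3, +6, +3, …).
For the fourth coordinate, −3 each step: 19, 16, 13, 10, 7 → 4.
Combining the parts gives (35, black, 31, 4).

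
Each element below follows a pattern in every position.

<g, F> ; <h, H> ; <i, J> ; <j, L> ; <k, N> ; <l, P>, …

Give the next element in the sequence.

<m, R>

First letter: letters move forward 1 place in the alphabet; g, h, i, j, k, l → m.
Second letter: letters move forward 2 places in the alphabet, so F, H, J, L, N, P → R.
Combining the parts gives <m, R>.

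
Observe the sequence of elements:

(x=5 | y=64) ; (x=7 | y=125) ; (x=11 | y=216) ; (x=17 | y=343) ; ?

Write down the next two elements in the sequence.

(x=25 | y=512), (x=35 | y=729)

X: differences are 2, 4, 6, … (increasing by 2 each time), so 5, 7, 11, 17 → 25 → 35.
For the y, perfect cubes: 4³, 5³, 6³, …: 64, 125, 216, 343 → 512 → 729.
Putting the parts together: (x=25 | y=512) and then (x=35 | y=729).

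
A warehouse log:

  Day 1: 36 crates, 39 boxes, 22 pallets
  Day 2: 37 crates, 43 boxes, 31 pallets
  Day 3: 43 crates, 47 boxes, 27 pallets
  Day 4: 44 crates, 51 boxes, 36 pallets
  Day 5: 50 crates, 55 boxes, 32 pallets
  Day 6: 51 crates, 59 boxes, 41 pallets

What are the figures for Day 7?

Crates — alternating steps +1, +6, +1, +6, …: 36, 37, 43, 44, 50, 51 → 57.
Boxes: 39, 43, 47, 51, 55, 59 → 63 (+4 each step).
Pallets — alternating steps +9, −4, +9, −4, …: 22, 31, 27, 36, 32, 41 → 37.
Combining the parts gives 57 crates, 63 boxes, 37 pallets.

57 crates, 63 boxes, 37 pallets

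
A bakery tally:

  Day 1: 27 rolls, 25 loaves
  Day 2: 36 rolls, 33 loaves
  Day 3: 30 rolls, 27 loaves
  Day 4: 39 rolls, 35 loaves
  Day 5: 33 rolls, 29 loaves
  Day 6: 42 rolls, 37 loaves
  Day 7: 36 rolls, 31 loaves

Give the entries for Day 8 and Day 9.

Rolls — alternating steps +9, −6, +9, −6, …: 27, 36, 30, 39, 33, 42, 36 → 45 → 39.
Loaves goes 25, 33, 27, 35, 29, 37, 31 → 39 → 33 (alternating steps +8, −6, +8, −6, …).
Putting the parts together: 45 rolls, 39 loaves and then 39 rolls, 33 loaves.

45 rolls, 39 loaves; 39 rolls, 33 loaves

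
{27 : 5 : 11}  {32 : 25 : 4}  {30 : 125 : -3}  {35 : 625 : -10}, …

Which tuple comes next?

{33 : 3125 : -17}

First entry: alternating steps +5, −2, +5, −2, …; 27, 32, 30, 35 → 33.
Second entry goes 5, 25, 125, 625 → 3125 (×5 each step).
Third entry goes 11, 4, -3, -10 → -17 (−7 each step).
So the next tuple is {33 : 3125 : -17}.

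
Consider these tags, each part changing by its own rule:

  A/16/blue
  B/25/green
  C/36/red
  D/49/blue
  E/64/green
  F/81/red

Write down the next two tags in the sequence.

Letter goes A, B, C, D, E, F → G → H (letters move forward 1 place in the alphabet).
Second component — perfect squares: 4², 5², 6², …: 16, 25, 36, 49, 64, 81 → 100 → 121.
Colour: blue, green, red, blue, green, red → blue → green (repeats blue → green → red).
So the next two tags are G/100/blue and H/121/green.

G/100/blue then H/121/green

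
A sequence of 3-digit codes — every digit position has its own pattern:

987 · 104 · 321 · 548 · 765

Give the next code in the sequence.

First digit: +2 each step, mod 10, so 9, 1, 3, 5, 7 → 9.
Second digit: +2 each step, mod 10; 8, 0, 2, 4, 6 → 8.
Third digit: −3 each step, mod 10, so 7, 4, 1, 8, 5 → 2.
Putting it together: 982.

982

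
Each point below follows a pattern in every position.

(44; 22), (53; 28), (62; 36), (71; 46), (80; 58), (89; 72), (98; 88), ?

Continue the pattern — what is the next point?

First slot: +9 each step, so 44, 53, 62, 71, 80, 89, 98 → 107.
Second slot: 22, 28, 36, 46, 58, 72, 88 → 106 (differences are 6, 8, 10, … (increasing by 2 each time)).
Putting it together: (107; 106).

(107; 106)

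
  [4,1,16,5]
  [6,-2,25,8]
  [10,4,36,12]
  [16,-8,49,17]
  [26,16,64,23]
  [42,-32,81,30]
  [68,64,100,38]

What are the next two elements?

[110,-128,121,47], [178,256,144,57]

For the first coordinate, each term is the sum of the two before it: 4, 6, 10, 16, 26, 42, 68 → 110 → 178.
For the second coordinate, ×(-2) each step: 1, -2, 4, -8, 16, -32, 64 → -128 → 256.
Third coordinate goes 16, 25, 36, 49, 64, 81, 100 → 121 → 144 (perfect squares: 4², 5², 6², …).
Fourth coordinate — differences are 3, 4, 5, … (increasing by 1 each time): 5, 8, 12, 17, 23, 30, 38 → 47 → 57.
So the next two elements are [110,-128,121,47] and [178,256,144,57].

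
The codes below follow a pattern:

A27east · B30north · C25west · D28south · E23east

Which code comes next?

F26north

Letter — letters move forward 1 place in the alphabet: A, B, C, D, E → F.
Second component — alternating steps +3, −5, +3, −5, …: 27, 30, 25, 28, 23 → 26.
Direction: east, north, west, south, east → north (repeats east → north → west → south).
Combining the parts gives F26north.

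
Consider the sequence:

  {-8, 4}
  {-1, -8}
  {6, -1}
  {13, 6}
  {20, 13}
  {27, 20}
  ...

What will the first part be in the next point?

First part: -8, -1, 6, 13, 20, 27 → 34 (+7 each step).

34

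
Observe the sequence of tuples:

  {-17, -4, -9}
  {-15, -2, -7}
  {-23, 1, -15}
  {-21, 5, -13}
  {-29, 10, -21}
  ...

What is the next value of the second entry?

16

For the second entry, differences are 2, 3, 4, … (increasing by 1 each time): -4, -2, 1, 5, 10 → 16.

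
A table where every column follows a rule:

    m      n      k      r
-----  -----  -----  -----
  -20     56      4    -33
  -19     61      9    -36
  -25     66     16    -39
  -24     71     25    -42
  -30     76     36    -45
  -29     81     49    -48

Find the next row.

-35  86  64  -51

Column m: alternating steps +1, −6, +1, −6, …, so -20, -19, -25, -24, -30, -29 → -35.
Column n: +5 each step, so 56, 61, 66, 71, 76, 81 → 86.
Column k: perfect squares: 2², 3², 4², …; 4, 9, 16, 25, 36, 49 → 64.
Column r: −3 each step, so -33, -36, -39, -42, -45, -48 → -51.
Putting it together: -35  86  64  -51.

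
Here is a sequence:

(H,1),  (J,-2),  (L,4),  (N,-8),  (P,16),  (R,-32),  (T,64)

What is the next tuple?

(V,-128)

Letter — letters move forward 2 places in the alphabet: H, J, L, N, P, R, T → V.
Second value: ×(-2) each step; 1, -2, 4, -8, 16, -32, 64 → -128.
Combining the parts gives (V,-128).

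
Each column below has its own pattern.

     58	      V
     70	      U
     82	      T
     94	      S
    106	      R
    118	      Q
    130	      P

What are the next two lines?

First component — +12 each step: 58, 70, 82, 94, 106, 118, 130 → 142 → 154.
Letter: V, U, T, S, R, Q, P → O → N (letters move back 1 place in the alphabet).
Putting the parts together: 142  O and then 154  N.

142  O; 154  N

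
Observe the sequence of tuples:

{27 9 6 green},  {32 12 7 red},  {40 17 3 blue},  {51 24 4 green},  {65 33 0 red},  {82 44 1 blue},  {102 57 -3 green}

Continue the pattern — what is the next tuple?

First slot goes 27, 32, 40, 51, 65, 82, 102 → 125 (differences are 5, 8, 11, … (increasing by 3 each time)).
Second slot: differences are 3, 5, 7, … (increasing by 2 each time), so 9, 12, 17, 24, 33, 44, 57 → 72.
Third slot: alternating steps +1, −4, +1, −4, …, so 6, 7, 3, 4, 0, 1, -3 → -2.
For the colour, repeats green → red → blue: green, red, blue, green, red, blue, green → red.
So the next tuple is {125 72 -2 red}.

{125 72 -2 red}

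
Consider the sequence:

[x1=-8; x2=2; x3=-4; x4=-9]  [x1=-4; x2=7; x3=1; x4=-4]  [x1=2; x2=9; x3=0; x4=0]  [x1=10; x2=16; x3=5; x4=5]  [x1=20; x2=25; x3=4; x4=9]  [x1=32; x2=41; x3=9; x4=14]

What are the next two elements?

[x1=46; x2=66; x3=8; x4=18], [x1=62; x2=107; x3=13; x4=23]

X1: differences are 4, 6, 8, … (increasing by 2 each time); -8, -4, 2, 10, 20, 32 → 46 → 62.
X2 — each term is the sum of the two before it: 2, 7, 9, 16, 25, 41 → 66 → 107.
X3: alternating steps +5, −1, +5, −1, …; -4, 1, 0, 5, 4, 9 → 8 → 13.
X4 — alternating steps +5, +4, +5, +4, …: -9, -4, 0, 5, 9, 14 → 18 → 23.
So the next two elements are [x1=46; x2=66; x3=8; x4=18] and [x1=62; x2=107; x3=13; x4=23].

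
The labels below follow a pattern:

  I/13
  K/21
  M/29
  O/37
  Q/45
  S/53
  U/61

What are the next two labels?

W/69 then Y/77

Letter: letters move forward 2 places in the alphabet, so I, K, M, O, Q, S, U → W → Y.
Second component: 13, 21, 29, 37, 45, 53, 61 → 69 → 77 (+8 each step).
Putting the parts together: W/69 and then Y/77.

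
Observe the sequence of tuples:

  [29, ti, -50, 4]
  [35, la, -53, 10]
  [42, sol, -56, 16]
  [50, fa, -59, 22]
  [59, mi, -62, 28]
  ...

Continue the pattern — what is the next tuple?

First entry: differences are 6, 7, 8, … (increasing by 1 each time), so 29, 35, 42, 50, 59 → 69.
Note goes ti, la, sol, fa, mi → re (runs backward through the solfège scale do→ti).
Third entry: −3 each step; -50, -53, -56, -59, -62 → -65.
Fourth entry: 4, 10, 16, 22, 28 → 34 (+6 each step).
So the next tuple is [69, re, -65, 34].

[69, re, -65, 34]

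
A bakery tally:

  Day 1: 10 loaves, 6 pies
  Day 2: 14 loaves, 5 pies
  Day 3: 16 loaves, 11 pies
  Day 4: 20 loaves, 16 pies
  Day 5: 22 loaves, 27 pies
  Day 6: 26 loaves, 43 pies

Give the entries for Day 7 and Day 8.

28 loaves, 70 pies; 32 loaves, 113 pies

Loaves goes 10, 14, 16, 20, 22, 26 → 28 → 32 (alternating steps +4, +2, +4, +2, …).
Pies: each term is the sum of the two before it; 6, 5, 11, 16, 27, 43 → 70 → 113.
Putting the parts together: 28 loaves, 70 pies and then 32 loaves, 113 pies.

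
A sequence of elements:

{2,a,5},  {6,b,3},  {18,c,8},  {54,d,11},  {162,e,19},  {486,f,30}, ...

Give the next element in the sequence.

For the first part, ×3 each step: 2, 6, 18, 54, 162, 486 → 1458.
Letter — letters move forward 1 place in the alphabet: a, b, c, d, e, f → g.
Third part goes 5, 3, 8, 11, 19, 30 → 49 (each term is the sum of the two before it).
Putting it together: {1458,g,49}.

{1458,g,49}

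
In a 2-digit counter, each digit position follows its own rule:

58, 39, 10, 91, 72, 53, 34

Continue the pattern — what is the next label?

15

First digit: −2 each step, mod 10; 5, 3, 1, 9, 7, 5, 3 → 1.
Second digit: 8, 9, 0, 1, 2, 3, 4 → 5 (+1 each step, mod 10).
So the next label is 15.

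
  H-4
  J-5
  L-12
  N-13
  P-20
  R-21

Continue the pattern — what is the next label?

T-28

Letter — letters move forward 2 places in the alphabet: H, J, L, N, P, R → T.
Second component goes 4, 5, 12, 13, 20, 21 → 28 (alternating steps +1, +7, +1, +7, …).
So the next label is T-28.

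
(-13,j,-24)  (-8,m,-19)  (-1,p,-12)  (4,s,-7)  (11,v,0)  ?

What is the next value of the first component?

16

First component: -13, -8, -1, 4, 11 → 16 (alternating steps +5, +7, +5, +7, …).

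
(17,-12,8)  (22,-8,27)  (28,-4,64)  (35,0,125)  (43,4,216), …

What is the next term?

First slot: differences are 5, 6, 7, … (increasing by 1 each time), so 17, 22, 28, 35, 43 → 52.
Second slot: +4 each step, so -12, -8, -4, 0, 4 → 8.
For the third slot, perfect cubes: 2³, 3³, 4³, …: 8, 27, 64, 125, 216 → 343.
So the next term is (52,8,343).

(52,8,343)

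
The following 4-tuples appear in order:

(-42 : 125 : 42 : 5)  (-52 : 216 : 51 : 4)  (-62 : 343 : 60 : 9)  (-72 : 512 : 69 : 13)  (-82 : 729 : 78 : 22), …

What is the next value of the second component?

1000

First component — −10 each step: -42, -52, -62, -72, -82 → -92.
Second component — perfect cubes: 5³, 6³, 7³, …: 125, 216, 343, 512, 729 → 1000.
Third component: 42, 51, 60, 69, 78 → 87 (+9 each step).
Fourth component: 5, 4, 9, 13, 22 → 35 (each term is the sum of the two before it).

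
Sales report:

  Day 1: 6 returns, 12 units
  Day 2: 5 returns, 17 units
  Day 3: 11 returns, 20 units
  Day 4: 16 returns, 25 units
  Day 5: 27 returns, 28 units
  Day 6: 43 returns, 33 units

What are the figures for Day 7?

Returns: each term is the sum of the two before it, so 6, 5, 11, 16, 27, 43 → 70.
Units: 12, 17, 20, 25, 28, 33 → 36 (alternating steps +5, +3, +5, +3, …).
So the next record is 70 returns, 36 units.

70 returns, 36 units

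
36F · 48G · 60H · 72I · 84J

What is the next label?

96K

For the first component, +12 each step: 36, 48, 60, 72, 84 → 96.
Letter — letters move forward 1 place in the alphabet: F, G, H, I, J → K.
Combining the parts gives 96K.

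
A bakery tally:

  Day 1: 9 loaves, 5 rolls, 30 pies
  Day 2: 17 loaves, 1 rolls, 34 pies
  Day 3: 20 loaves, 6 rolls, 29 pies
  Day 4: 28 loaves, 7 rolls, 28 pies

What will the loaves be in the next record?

Loaves — alternating steps +8, +3, +8, +3, …: 9, 17, 20, 28 → 31.

31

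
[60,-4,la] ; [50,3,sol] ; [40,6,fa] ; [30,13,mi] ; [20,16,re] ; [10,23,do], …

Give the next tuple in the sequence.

First coordinate — −10 each step: 60, 50, 40, 30, 20, 10 → 0.
For the second coordinate, alternating steps +7, +3, +7, +3, …: -4, 3, 6, 13, 16, 23 → 26.
For the note, runs backward through the solfège scale do→ti: la, sol, fa, mi, re, do → ti.
Putting it together: [0,26,ti].

[0,26,ti]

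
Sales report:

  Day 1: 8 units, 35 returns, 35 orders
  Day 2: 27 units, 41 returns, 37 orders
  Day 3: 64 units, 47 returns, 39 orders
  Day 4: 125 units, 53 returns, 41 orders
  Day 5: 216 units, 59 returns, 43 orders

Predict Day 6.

Units: perfect cubes: 2³, 3³, 4³, …, so 8, 27, 64, 125, 216 → 343.
Returns: 35, 41, 47, 53, 59 → 65 (+6 each step).
Orders: +2 each step, so 35, 37, 39, 41, 43 → 45.
Combining the parts gives 343 units, 65 returns, 45 orders.

343 units, 65 returns, 45 orders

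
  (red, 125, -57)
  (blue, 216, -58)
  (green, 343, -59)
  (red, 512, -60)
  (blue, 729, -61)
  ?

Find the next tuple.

Colour — repeats red → blue → green: red, blue, green, red, blue → green.
Second entry: 125, 216, 343, 512, 729 → 1000 (perfect cubes: 5³, 6³, 7³, …).
Third entry — −1 each step: -57, -58, -59, -60, -61 → -62.
Combining the parts gives (green, 1000, -62).

(green, 1000, -62)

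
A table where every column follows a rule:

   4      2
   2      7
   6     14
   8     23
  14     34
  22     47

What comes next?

For the first component, each term is the sum of the two before it: 4, 2, 6, 8, 14, 22 → 36.
Second component — differences are 5, 7, 9, … (increasing by 2 each time): 2, 7, 14, 23, 34, 47 → 62.
So the next row is 36  62.

36  62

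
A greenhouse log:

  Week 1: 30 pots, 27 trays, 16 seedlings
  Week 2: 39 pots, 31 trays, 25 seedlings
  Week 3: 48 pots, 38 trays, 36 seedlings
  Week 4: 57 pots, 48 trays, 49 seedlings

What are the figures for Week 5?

Pots: +9 each step; 30, 39, 48, 57 → 66.
Trays: differences are 4, 7, 10, … (increasing by 3 each time); 27, 31, 38, 48 → 61.
Seedlings: perfect squares: 4², 5², 6², …; 16, 25, 36, 49 → 64.
Putting it together: 66 pots, 61 trays, 64 seedlings.

66 pots, 61 trays, 64 seedlings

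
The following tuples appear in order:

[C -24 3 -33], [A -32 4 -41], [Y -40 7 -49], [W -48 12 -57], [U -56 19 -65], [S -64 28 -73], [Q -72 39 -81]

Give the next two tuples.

[O -80 52 -89], [M -88 67 -97]

For the letter, letters move back 2 places in the alphabet, wrapping A→Z: C, A, Y, W, U, S, Q → O → M.
Second value: −8 each step, so -24, -32, -40, -48, -56, -64, -72 → -80 → -88.
Third value — differences are 1, 3, 5, … (increasing by 2 each time): 3, 4, 7, 12, 19, 28, 39 → 52 → 67.
Fourth value: -33, -41, -49, -57, -65, -73, -81 → -89 → -97 (always 9 less than the second value).
Putting the parts together: [O -80 52 -89] and then [M -88 67 -97].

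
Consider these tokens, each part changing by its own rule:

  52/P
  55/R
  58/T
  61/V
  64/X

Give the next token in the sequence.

67/Z

First component: +3 each step, so 52, 55, 58, 61, 64 → 67.
Letter — letters move forward 2 places in the alphabet: P, R, T, V, X → Z.
Combining the parts gives 67/Z.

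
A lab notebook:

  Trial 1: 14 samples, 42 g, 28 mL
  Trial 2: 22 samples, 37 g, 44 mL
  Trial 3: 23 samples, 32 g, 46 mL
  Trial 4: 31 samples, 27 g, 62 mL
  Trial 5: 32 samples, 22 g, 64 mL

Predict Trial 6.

Samples goes 14, 22, 23, 31, 32 → 40 (alternating steps +8, +1, +8, +1, …).
G — −5 each step: 42, 37, 32, 27, 22 → 17.
ML goes 28, 44, 46, 62, 64 → 80 (always 2 × the samples).
Putting it together: 40 samples, 17 g, 80 mL.

40 samples, 17 g, 80 mL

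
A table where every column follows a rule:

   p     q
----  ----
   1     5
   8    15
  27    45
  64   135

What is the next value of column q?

405

Column p — perfect cubes: 1³, 2³, 3³, …: 1, 8, 27, 64 → 125.
For the column q, ×3 each step: 5, 15, 45, 135 → 405.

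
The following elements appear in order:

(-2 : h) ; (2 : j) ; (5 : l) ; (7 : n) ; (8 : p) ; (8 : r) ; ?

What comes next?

(7 : t)

First value: differences are 4, 3, 2, … (decreasing by 1 each time); -2, 2, 5, 7, 8, 8 → 7.
Letter goes h, j, l, n, p, r → t (letters move forward 2 places in the alphabet).
Combining the parts gives (7 : t).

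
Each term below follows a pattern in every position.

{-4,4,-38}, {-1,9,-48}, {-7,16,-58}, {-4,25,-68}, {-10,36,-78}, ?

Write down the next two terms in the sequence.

{-7,49,-88}, {-13,64,-98}

First part: -4, -1, -7, -4, -10 → -7 → -13 (alternating steps +3, −6, +3, −6, …).
Second part: perfect squares: 2², 3², 4², …, so 4, 9, 16, 25, 36 → 49 → 64.
Third part: −10 each step; -38, -48, -58, -68, -78 → -88 → -98.
So the next two terms are {-7,49,-88} and {-13,64,-98}.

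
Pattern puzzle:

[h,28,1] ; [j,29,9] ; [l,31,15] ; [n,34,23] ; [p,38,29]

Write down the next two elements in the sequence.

Letter: letters move forward 2 places in the alphabet, so h, j, l, n, p → r → t.
Second entry: differences are 1, 2, 3, … (increasing by 1 each time), so 28, 29, 31, 34, 38 → 43 → 49.
Third entry: alternating steps +8, +6, +8, +6, …, so 1, 9, 15, 23, 29 → 37 → 43.
Putting the parts together: [r,43,37] and then [t,49,43].

[r,43,37], [t,49,43]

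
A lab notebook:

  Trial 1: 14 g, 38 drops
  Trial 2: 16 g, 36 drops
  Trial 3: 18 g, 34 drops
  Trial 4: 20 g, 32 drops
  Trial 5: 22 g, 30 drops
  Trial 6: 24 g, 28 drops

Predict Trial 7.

26 g, 26 drops

G: +2 each step, so 14, 16, 18, 20, 22, 24 → 26.
Drops: together with the g always sums to 52; 38, 36, 34, 32, 30, 28 → 26.
Combining the parts gives 26 g, 26 drops.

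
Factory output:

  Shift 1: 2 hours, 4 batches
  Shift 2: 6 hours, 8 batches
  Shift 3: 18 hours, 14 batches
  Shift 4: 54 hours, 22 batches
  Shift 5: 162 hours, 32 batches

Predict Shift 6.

Hours goes 2, 6, 18, 54, 162 → 486 (×3 each step).
Batches: differences are 4, 6, 8, … (increasing by 2 each time), so 4, 8, 14, 22, 32 → 44.
So the next record is 486 hours, 44 batches.

486 hours, 44 batches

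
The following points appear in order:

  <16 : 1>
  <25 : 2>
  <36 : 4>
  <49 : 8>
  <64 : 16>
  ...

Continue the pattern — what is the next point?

First part: perfect squares: 4², 5², 6², …, so 16, 25, 36, 49, 64 → 81.
Second part goes 1, 2, 4, 8, 16 → 32 (×2 each step).
Combining the parts gives <81 : 32>.

<81 : 32>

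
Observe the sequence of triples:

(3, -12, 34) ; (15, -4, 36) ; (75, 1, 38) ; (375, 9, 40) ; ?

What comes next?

First entry goes 3, 15, 75, 375 → 1875 (×5 each step).
Second entry: alternating steps +8, +5, +8, +5, …; -12, -4, 1, 9 → 14.
Third entry — +2 each step: 34, 36, 38, 40 → 42.
Putting it together: (1875, 14, 42).

(1875, 14, 42)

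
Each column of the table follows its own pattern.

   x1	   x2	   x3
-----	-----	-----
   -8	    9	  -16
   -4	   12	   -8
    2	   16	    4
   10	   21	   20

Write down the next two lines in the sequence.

20  27  40; 32  34  64

Column x1 — differences are 4, 6, 8, … (increasing by 2 each time): -8, -4, 2, 10 → 20 → 32.
Column x2: differences are 3, 4, 5, … (increasing by 1 each time), so 9, 12, 16, 21 → 27 → 34.
Column x3: -16, -8, 4, 20 → 40 → 64 (always 2 × the column x1).
Putting the parts together: 20  27  40 and then 32  34  64.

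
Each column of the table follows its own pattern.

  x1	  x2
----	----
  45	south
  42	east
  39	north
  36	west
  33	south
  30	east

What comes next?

Column x1 — −3 each step: 45, 42, 39, 36, 33, 30 → 27.
Column x2 goes south, east, north, west, south, east → north (repeats south → east → north → west).
So the next line is 27  north.

27  north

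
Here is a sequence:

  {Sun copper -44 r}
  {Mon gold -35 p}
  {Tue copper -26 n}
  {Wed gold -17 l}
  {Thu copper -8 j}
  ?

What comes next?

Day: Sun, Mon, Tue, Wed, Thu → Fri (runs through the weekdays Mon→Sun).
Metal: alternates copper ↔ gold; copper, gold, copper, gold, copper → gold.
Third slot — +9 each step: -44, -35, -26, -17, -8 → 1.
Letter: letters move back 2 places in the alphabet, so r, p, n, l, j → h.
So the next term is {Fri gold 1 h}.

{Fri gold 1 h}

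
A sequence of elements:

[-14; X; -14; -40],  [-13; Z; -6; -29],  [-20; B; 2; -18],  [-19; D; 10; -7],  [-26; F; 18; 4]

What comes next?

First component — alternating steps +1, −7, +1, −7, …: -14, -13, -20, -19, -26 → -25.
For the letter, letters move forward 2 places in the alphabet, wrapping Z→A: X, Z, B, D, F → H.
Third component goes -14, -6, 2, 10, 18 → 26 (+8 each step).
Fourth component: +11 each step, so -40, -29, -18, -7, 4 → 15.
So the next element is [-25; H; 26; 15].

[-25; H; 26; 15]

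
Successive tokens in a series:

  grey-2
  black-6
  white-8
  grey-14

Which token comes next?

black-22

Shade: grey, black, white, grey → black (repeats grey → black → white).
Second component — each term is the sum of the two before it: 2, 6, 8, 14 → 22.
Putting it together: black-22.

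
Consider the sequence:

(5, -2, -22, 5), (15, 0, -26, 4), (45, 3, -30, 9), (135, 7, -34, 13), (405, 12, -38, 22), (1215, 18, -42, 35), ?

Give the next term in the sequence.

First slot goes 5, 15, 45, 135, 405, 1215 → 3645 (×3 each step).
Second slot: differences are 2, 3, 4, … (increasing by 1 each time), so -2, 0, 3, 7, 12, 18 → 25.
Third slot goes -22, -26, -30, -34, -38, -42 → -46 (−4 each step).
Fourth slot: each term is the sum of the two before it; 5, 4, 9, 13, 22, 35 → 57.
Putting it together: (3645, 25, -46, 57).

(3645, 25, -46, 57)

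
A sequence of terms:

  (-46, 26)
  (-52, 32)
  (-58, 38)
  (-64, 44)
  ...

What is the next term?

First value goes -46, -52, -58, -64 → -70 (−6 each step).
For the second value, together with the first value always sums to -20: 26, 32, 38, 44 → 50.
So the next term is (-70, 50).

(-70, 50)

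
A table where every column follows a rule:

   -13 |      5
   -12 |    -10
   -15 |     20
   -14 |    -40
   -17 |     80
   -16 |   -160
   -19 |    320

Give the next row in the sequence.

First component — alternating steps +1, −3, +1, −3, …: -13, -12, -15, -14, -17, -16, -19 → -18.
Second component goes 5, -10, 20, -40, 80, -160, 320 → -640 (×(-2) each step).
Putting it together: -18  -640.

-18  -640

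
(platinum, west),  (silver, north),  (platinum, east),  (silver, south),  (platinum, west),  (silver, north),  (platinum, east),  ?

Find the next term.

Metal goes platinum, silver, platinum, silver, platinum, silver, platinum → silver (alternates platinum ↔ silver).
For the direction, repeats west → north → east → south: west, north, east, south, west, north, east → south.
So the next term is (silver, south).

(silver, south)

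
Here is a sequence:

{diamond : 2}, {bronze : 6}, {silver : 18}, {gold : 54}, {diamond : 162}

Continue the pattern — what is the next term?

Rank: repeats diamond → bronze → silver → gold; diamond, bronze, silver, gold, diamond → bronze.
Second value: ×3 each step; 2, 6, 18, 54, 162 → 486.
So the next term is {bronze : 486}.

{bronze : 486}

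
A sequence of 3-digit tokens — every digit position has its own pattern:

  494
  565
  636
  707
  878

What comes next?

949

First digit: 4, 5, 6, 7, 8 → 9 (+1 each step, mod 10).
For the second digit, −3 each step, mod 10: 9, 6, 3, 0, 7 → 4.
Third digit: +1 each step, mod 10; 4, 5, 6, 7, 8 → 9.
Putting it together: 949.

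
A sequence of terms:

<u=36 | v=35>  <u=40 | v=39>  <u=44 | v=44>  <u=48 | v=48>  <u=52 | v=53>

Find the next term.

U: 36, 40, 44, 48, 52 → 56 (+4 each step).
V: 35, 39, 44, 48, 53 → 57 (alternating steps +4, +5, +4, +5, …).
So the next term is <u=56 | v=57>.

<u=56 | v=57>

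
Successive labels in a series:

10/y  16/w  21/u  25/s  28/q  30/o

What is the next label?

31/m

First component goes 10, 16, 21, 25, 28, 30 → 31 (differences are 6, 5, 4, … (decreasing by 1 each time)).
Letter: y, w, u, s, q, o → m (letters move back 2 places in the alphabet).
Combining the parts gives 31/m.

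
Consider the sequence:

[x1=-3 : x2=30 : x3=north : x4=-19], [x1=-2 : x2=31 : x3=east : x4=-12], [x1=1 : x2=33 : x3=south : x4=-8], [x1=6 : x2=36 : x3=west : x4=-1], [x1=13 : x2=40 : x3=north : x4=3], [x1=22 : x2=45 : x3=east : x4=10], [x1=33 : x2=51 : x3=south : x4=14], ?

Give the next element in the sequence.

[x1=46 : x2=58 : x3=west : x4=21]

X1 — differences are 1, 3, 5, … (increasing by 2 each time): -3, -2, 1, 6, 13, 22, 33 → 46.
X2: 30, 31, 33, 36, 40, 45, 51 → 58 (differences are 1, 2, 3, … (increasing by 1 each time)).
X3: repeats north → east → south → west, so north, east, south, west, north, east, south → west.
X4: -19, -12, -8, -1, 3, 10, 14 → 21 (alternating steps +7, +4, +7, +4, …).
Combining the parts gives [x1=46 : x2=58 : x3=west : x4=21].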